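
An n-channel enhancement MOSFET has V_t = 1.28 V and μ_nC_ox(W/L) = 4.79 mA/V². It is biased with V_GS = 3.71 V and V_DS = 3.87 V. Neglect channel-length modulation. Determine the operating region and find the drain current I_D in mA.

V_ov = V_GS − V_t = 3.71 − 1.28 = 2.43 V.
Since V_DS = 3.87 V ≥ V_ov = 2.43 V, the device is in saturation.
I_D = ½ k_n V_ov² = 0.5 × 4.79 × 2.43² = 14.1 mA.

Saturation; I_D = 14.1 mA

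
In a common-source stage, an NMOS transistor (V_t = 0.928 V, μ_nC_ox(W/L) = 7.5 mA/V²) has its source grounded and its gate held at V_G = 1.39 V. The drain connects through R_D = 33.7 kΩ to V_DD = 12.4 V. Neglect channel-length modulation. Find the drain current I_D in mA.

V_GS = V_G = 1.39 V, so V_ov = 1.39 − 0.928 = 0.462 V.
Assume saturation: I_D = ½ k_n V_ov² = 0.5 × 7.5 × 0.462² = 0.8 mA, giving V_DS = V_DD − I_D R_D = 12.4 − 0.8 × 33.7 = -14.6 V.
But -14.6 V < V_ov = 0.462 V, so the device is actually in triode.
In triode I_D = k_n[V_ov V_DS − ½ V_DS²] and I_D = (V_DD − V_DS)/R_D. Equating: 126 V_DS² − 117.8 V_DS + 12.4 = 0, giving V_DS = 0.121 V (the root below V_ov).
I_D = (12.4 − 0.121) / 33.7 = 0.364 mA.

I_D = 0.364 mA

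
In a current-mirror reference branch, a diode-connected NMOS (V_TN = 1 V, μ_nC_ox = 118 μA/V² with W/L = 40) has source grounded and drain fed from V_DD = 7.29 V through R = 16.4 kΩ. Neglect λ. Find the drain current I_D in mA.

I_D = 0.360 mA

With gate tied to drain, V_GS = V_DS ≥ V_GS − V_TN, so the device is in saturation.
k_n = μ_nC_ox · (W/L) = 4.72 mA/V².
KCL at the drain: ½ k_n (V_GS − V_TN)² = (V_DD − V_GS)/R.
Let x = V_GS − 1. Then 38.7 x² + x − 6.29 = 0, giving x = 0.39 V (positive root), so V_GS = 1.39 V.
I_D = (V_DD − V_GS)/R = (7.29 − 1.39) / 16.4 = 0.36 mA.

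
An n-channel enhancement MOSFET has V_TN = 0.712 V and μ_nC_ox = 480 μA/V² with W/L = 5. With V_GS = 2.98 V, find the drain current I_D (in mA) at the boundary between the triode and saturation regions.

I_D = 6.17 mA

At the boundary V_DS = V_ov = V_GS − V_TN = 2.98 − 0.712 = 2.27 V.
k_n = μ_nC_ox · (W/L) = 2.4 mA/V².
I_D = ½ k_n V_ov² = 0.5 × 2.4 × 2.27² = 6.17 mA.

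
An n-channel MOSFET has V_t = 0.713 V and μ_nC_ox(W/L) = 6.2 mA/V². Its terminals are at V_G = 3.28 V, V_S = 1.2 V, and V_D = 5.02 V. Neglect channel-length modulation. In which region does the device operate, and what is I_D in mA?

Saturation; I_D = 5.79 mA

V_GS = V_G − V_S = 3.28 − 1.2 = 2.08 V; V_DS = V_D − V_S = 5.02 − 1.2 = 3.82 V.
V_ov = V_GS − V_t = 2.08 − 0.713 = 1.37 V.
Since V_DS = 3.82 V ≥ V_ov = 1.37 V, the device is in saturation.
I_D = ½ k_n V_ov² = 0.5 × 6.2 × 1.37² = 5.79 mA.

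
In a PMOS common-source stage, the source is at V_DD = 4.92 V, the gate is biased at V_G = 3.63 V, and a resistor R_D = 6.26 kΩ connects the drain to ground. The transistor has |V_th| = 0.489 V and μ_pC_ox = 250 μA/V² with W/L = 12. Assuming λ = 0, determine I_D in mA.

I_D = 0.722 mA

V_SG = V_DD − V_G = 4.92 − 3.63 = 1.29 V, so V_ov = 1.29 − 0.489 = 0.801 V.
k_p = μ_pC_ox · (W/L) = 3 mA/V².
Assume saturation: I_D = ½ k_p V_ov² = 0.5 × 3 × 0.801² = 0.962 mA, giving V_SD = V_DD − I_D R_D = 4.92 − 0.962 × 6.26 = -1.1 V.
But -1.1 V < V_ov = 0.801 V, so the device is actually in triode.
In triode I_D = k_p[V_ov V_SD − ½ V_SD²] and I_D = (V_DD − V_SD)/R_D. Equating: 9.39 V_SD² − 16.04 V_SD + 4.92 = 0, giving V_SD = 0.401 V (the root below V_ov).
I_D = (4.92 − 0.401) / 6.26 = 0.722 mA.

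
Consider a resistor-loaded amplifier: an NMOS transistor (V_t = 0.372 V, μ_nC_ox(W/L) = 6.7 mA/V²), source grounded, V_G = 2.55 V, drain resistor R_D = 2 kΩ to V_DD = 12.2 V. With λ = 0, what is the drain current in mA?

I_D = 5.88 mA

V_GS = V_G = 2.55 V, so V_ov = 2.55 − 0.372 = 2.18 V.
Assume saturation: I_D = ½ k_n V_ov² = 0.5 × 6.7 × 2.18² = 15.9 mA, giving V_DS = V_DD − I_D R_D = 12.2 − 15.9 × 2 = -19.6 V.
But -19.6 V < V_ov = 2.18 V, so the device is actually in triode.
In triode I_D = k_n[V_ov V_DS − ½ V_DS²] and I_D = (V_DD − V_DS)/R_D. Equating: 6.7 V_DS² − 30.19 V_DS + 12.2 = 0, giving V_DS = 0.449 V (the root below V_ov).
I_D = (12.2 − 0.449) / 2 = 5.88 mA.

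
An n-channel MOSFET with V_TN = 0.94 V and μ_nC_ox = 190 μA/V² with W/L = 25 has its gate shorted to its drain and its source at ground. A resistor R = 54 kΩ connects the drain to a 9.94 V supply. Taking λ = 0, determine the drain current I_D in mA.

With gate tied to drain, V_GS = V_DS ≥ V_GS − V_TN, so the device is in saturation.
k_n = μ_nC_ox · (W/L) = 4.75 mA/V².
KCL at the drain: ½ k_n (V_GS − V_TN)² = (V_DD − V_GS)/R.
Let x = V_GS − 0.94. Then 128 x² + x − 9 = 0, giving x = 0.261 V (positive root), so V_GS = 1.2 V.
I_D = (V_DD − V_GS)/R = (9.94 − 1.2) / 54 = 0.162 mA.

I_D = 0.162 mA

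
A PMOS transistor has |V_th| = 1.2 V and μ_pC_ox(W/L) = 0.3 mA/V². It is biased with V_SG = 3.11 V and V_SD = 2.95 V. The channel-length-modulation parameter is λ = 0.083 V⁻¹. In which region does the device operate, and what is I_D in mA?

Saturation; I_D = 0.681 mA

V_ov = V_SG − |V_th| = 3.11 − 1.2 = 1.91 V.
Since V_SD = 2.95 V ≥ V_ov = 1.91 V, the device is in saturation.
I_D = ½ k_p V_ov² (1 + λ V_SD) = 0.5 × 0.3 × 1.91² × (1 + 0.083 × 2.95) = 0.681 mA.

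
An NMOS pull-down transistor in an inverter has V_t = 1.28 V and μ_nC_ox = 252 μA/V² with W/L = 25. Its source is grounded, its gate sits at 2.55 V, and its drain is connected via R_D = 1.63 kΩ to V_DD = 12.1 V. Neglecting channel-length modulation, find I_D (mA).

I_D = 5.08 mA

V_GS = V_G = 2.55 V, so V_ov = 2.55 − 1.28 = 1.27 V.
k_n = μ_nC_ox · (W/L) = 6.3 mA/V².
Assume saturation: I_D = ½ k_n V_ov² = 0.5 × 6.3 × 1.27² = 5.08 mA, giving V_DS = V_DD − I_D R_D = 12.1 − 5.08 × 1.63 = 3.82 V.
V_DS = 3.82 V ≥ V_ov = 1.27 V, confirming saturation.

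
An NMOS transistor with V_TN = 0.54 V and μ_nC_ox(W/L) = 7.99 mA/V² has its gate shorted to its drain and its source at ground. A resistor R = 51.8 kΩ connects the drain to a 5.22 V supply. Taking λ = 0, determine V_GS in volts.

With gate tied to drain, V_GS = V_DS ≥ V_GS − V_TN, so the device is in saturation.
KCL at the drain: ½ k_n (V_GS − V_TN)² = (V_DD − V_GS)/R.
Let x = V_GS − 0.54. Then 207 x² + x − 4.68 = 0, giving x = 0.148 V (positive root), so V_GS = 0.688 V.
I_D = (V_DD − V_GS)/R = (5.22 − 0.688) / 51.8 = 0.0875 mA.

V_GS = 0.688 V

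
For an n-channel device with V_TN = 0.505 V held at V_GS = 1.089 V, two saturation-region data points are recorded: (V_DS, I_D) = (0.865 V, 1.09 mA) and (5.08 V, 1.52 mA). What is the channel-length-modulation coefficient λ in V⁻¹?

With V_GS fixed, I_D ∝ (1 + λ V_DS) in saturation, so I_D2/I_D1 = (1 + λ V_DS2)/(1 + λ V_DS1).
1.52/1.09 = 1.394 = (1 + 5.08 λ)/(1 + 0.865 λ).
Solving: λ (I_D1 V_DS2 − I_D2 V_DS1) = I_D2 − I_D1, so λ = (1.52 − 1.09) / (1.09 × 5.08 − 1.52 × 0.865) = 0.43 / 4.22 = 0.102 V⁻¹.

λ = 0.102 V⁻¹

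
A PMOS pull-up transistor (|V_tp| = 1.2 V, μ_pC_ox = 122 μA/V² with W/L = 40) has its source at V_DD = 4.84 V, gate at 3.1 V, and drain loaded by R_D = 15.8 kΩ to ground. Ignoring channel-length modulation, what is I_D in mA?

V_SG = V_DD − V_G = 4.84 − 3.1 = 1.74 V, so V_ov = 1.74 − 1.2 = 0.54 V.
k_p = μ_pC_ox · (W/L) = 4.88 mA/V².
Assume saturation: I_D = ½ k_p V_ov² = 0.5 × 4.88 × 0.54² = 0.712 mA, giving V_SD = V_DD − I_D R_D = 4.84 − 0.712 × 15.8 = -6.4 V.
But -6.4 V < V_ov = 0.54 V, so the device is actually in triode.
In triode I_D = k_p[V_ov V_SD − ½ V_SD²] and I_D = (V_DD − V_SD)/R_D. Equating: 38.6 V_SD² − 42.64 V_SD + 4.84 = 0, giving V_SD = 0.128 V (the root below V_ov).
I_D = (4.84 − 0.128) / 15.8 = 0.298 mA.

I_D = 0.298 mA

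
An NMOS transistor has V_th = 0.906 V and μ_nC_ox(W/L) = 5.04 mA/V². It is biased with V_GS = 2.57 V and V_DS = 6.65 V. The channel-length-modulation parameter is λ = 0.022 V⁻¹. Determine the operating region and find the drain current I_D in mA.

Saturation; I_D = 8.00 mA

V_ov = V_GS − V_th = 2.57 − 0.906 = 1.66 V.
Since V_DS = 6.65 V ≥ V_ov = 1.66 V, the device is in saturation.
I_D = ½ k_n V_ov² (1 + λ V_DS) = 0.5 × 5.04 × 1.66² × (1 + 0.022 × 6.65) = 8 mA.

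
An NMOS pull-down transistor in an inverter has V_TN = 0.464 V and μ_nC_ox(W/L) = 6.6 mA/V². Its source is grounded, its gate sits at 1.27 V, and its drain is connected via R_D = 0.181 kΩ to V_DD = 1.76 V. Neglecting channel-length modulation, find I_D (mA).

V_GS = V_G = 1.27 V, so V_ov = 1.27 − 0.464 = 0.806 V.
Assume saturation: I_D = ½ k_n V_ov² = 0.5 × 6.6 × 0.806² = 2.14 mA, giving V_DS = V_DD − I_D R_D = 1.76 − 2.14 × 0.181 = 1.37 V.
V_DS = 1.37 V ≥ V_ov = 0.806 V, confirming saturation.

I_D = 2.14 mA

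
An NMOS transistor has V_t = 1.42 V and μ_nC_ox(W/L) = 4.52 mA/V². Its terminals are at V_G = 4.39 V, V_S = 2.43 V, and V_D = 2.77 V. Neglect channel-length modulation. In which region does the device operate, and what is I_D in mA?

V_GS = V_G − V_S = 4.39 − 2.43 = 1.96 V; V_DS = V_D − V_S = 2.77 − 2.43 = 0.34 V.
V_ov = V_GS − V_t = 1.96 − 1.42 = 0.54 V.
Since V_DS = 0.34 V < V_ov = 0.54 V, the device is in the triode region.
I_D = k_n [V_ov · V_DS − ½ V_DS²] = 4.52 × [0.54 × 0.34 − 0.5 × 0.34²] = 0.569 mA.

Triode; I_D = 0.569 mA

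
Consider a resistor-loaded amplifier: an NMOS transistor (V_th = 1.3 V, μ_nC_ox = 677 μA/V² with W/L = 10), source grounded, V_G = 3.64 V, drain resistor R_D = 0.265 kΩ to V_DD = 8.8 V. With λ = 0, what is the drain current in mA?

V_GS = V_G = 3.64 V, so V_ov = 3.64 − 1.3 = 2.34 V.
k_n = μ_nC_ox · (W/L) = 6.77 mA/V².
Assume saturation: I_D = ½ k_n V_ov² = 0.5 × 6.77 × 2.34² = 18.5 mA, giving V_DS = V_DD − I_D R_D = 8.8 − 18.5 × 0.265 = 3.89 V.
V_DS = 3.89 V ≥ V_ov = 2.34 V, confirming saturation.

I_D = 18.5 mA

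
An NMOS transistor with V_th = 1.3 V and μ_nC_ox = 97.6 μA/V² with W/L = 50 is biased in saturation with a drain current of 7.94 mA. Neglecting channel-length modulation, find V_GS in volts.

V_GS = 3.10 V

k_n = μ_nC_ox · (W/L) = 4.88 mA/V².
In saturation I_D = ½ k_n (V_GS − V_th)², so V_GS − V_th = √(2 I_D / k_n) = √(2 × 7.94 / 4.88) = 1.8 V.
V_GS = 1.3 + 1.8 = 3.1 V.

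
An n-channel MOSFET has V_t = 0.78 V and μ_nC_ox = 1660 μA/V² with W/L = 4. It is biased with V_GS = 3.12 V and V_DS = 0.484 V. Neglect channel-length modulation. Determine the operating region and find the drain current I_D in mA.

k_n = μ_nC_ox · (W/L) = 6.64 mA/V².
V_ov = V_GS − V_t = 3.12 − 0.78 = 2.34 V.
Since V_DS = 0.484 V < V_ov = 2.34 V, the device is in the triode region.
I_D = k_n [V_ov · V_DS − ½ V_DS²] = 6.64 × [2.34 × 0.484 − 0.5 × 0.484²] = 6.74 mA.

Triode; I_D = 6.74 mA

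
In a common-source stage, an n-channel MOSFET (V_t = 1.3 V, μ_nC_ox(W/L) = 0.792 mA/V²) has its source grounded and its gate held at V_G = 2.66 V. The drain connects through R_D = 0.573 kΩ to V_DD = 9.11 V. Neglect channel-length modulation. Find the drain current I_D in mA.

I_D = 0.732 mA

V_GS = V_G = 2.66 V, so V_ov = 2.66 − 1.3 = 1.36 V.
Assume saturation: I_D = ½ k_n V_ov² = 0.5 × 0.792 × 1.36² = 0.732 mA, giving V_DS = V_DD − I_D R_D = 9.11 − 0.732 × 0.573 = 8.69 V.
V_DS = 8.69 V ≥ V_ov = 1.36 V, confirming saturation.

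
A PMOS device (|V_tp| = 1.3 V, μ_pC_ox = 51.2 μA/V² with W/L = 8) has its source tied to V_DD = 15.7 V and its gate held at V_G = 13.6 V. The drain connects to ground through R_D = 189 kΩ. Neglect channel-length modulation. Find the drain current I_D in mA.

I_D = 0.0814 mA

V_SG = V_DD − V_G = 15.7 − 13.6 = 2.1 V, so V_ov = 2.1 − 1.3 = 0.8 V.
k_p = μ_pC_ox · (W/L) = 0.4096 mA/V².
Assume saturation: I_D = ½ k_p V_ov² = 0.5 × 0.4096 × 0.8² = 0.131 mA, giving V_SD = V_DD − I_D R_D = 15.7 − 0.131 × 189 = -9.07 V.
But -9.07 V < V_ov = 0.8 V, so the device is actually in triode.
In triode I_D = k_p[V_ov V_SD − ½ V_SD²] and I_D = (V_DD − V_SD)/R_D. Equating: 38.7 V_SD² − 62.93 V_SD + 15.7 = 0, giving V_SD = 0.308 V (the root below V_ov).
I_D = (15.7 − 0.308) / 189 = 0.0814 mA.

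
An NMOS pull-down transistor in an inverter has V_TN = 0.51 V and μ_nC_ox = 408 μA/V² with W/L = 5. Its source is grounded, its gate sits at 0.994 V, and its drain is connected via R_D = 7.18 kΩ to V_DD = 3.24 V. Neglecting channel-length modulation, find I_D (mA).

V_GS = V_G = 0.994 V, so V_ov = 0.994 − 0.51 = 0.484 V.
k_n = μ_nC_ox · (W/L) = 2.04 mA/V².
Assume saturation: I_D = ½ k_n V_ov² = 0.5 × 2.04 × 0.484² = 0.239 mA, giving V_DS = V_DD − I_D R_D = 3.24 − 0.239 × 7.18 = 1.52 V.
V_DS = 1.52 V ≥ V_ov = 0.484 V, confirming saturation.

I_D = 0.239 mA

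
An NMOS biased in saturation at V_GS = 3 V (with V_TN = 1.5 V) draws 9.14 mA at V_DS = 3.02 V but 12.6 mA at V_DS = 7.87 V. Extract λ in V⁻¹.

With V_GS fixed, I_D ∝ (1 + λ V_DS) in saturation, so I_D2/I_D1 = (1 + λ V_DS2)/(1 + λ V_DS1).
12.6/9.14 = 1.379 = (1 + 7.87 λ)/(1 + 3.02 λ).
Solving: λ (I_D1 V_DS2 − I_D2 V_DS1) = I_D2 − I_D1, so λ = (12.6 − 9.14) / (9.14 × 7.87 − 12.6 × 3.02) = 3.46 / 33.9 = 0.102 V⁻¹.

λ = 0.102 V⁻¹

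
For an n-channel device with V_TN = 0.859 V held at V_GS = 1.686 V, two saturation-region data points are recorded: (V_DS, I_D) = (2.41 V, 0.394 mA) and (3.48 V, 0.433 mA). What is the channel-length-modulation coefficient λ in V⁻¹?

With V_GS fixed, I_D ∝ (1 + λ V_DS) in saturation, so I_D2/I_D1 = (1 + λ V_DS2)/(1 + λ V_DS1).
0.433/0.394 = 1.099 = (1 + 3.48 λ)/(1 + 2.41 λ).
Solving: λ (I_D1 V_DS2 − I_D2 V_DS1) = I_D2 − I_D1, so λ = (0.433 − 0.394) / (0.394 × 3.48 − 0.433 × 2.41) = 0.039 / 0.328 = 0.119 V⁻¹.

λ = 0.119 V⁻¹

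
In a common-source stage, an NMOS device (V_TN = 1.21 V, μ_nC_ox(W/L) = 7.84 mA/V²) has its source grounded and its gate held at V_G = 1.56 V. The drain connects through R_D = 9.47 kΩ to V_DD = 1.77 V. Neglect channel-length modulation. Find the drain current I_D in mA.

I_D = 0.179 mA

V_GS = V_G = 1.56 V, so V_ov = 1.56 − 1.21 = 0.35 V.
Assume saturation: I_D = ½ k_n V_ov² = 0.5 × 7.84 × 0.35² = 0.48 mA, giving V_DS = V_DD − I_D R_D = 1.77 − 0.48 × 9.47 = -2.78 V.
But -2.78 V < V_ov = 0.35 V, so the device is actually in triode.
In triode I_D = k_n[V_ov V_DS − ½ V_DS²] and I_D = (V_DD − V_DS)/R_D. Equating: 37.1 V_DS² − 26.99 V_DS + 1.77 = 0, giving V_DS = 0.0729 V (the root below V_ov).
I_D = (1.77 − 0.0729) / 9.47 = 0.179 mA.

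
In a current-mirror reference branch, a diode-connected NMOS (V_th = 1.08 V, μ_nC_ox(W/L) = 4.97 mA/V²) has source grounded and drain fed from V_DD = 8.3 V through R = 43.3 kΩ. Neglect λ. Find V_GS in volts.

V_GS = 1.33 V

With gate tied to drain, V_GS = V_DS ≥ V_GS − V_th, so the device is in saturation.
KCL at the drain: ½ k_n (V_GS − V_th)² = (V_DD − V_GS)/R.
Let x = V_GS − 1.08. Then 108 x² + x − 7.22 = 0, giving x = 0.254 V (positive root), so V_GS = 1.33 V.
I_D = (V_DD − V_GS)/R = (8.3 − 1.33) / 43.3 = 0.161 mA.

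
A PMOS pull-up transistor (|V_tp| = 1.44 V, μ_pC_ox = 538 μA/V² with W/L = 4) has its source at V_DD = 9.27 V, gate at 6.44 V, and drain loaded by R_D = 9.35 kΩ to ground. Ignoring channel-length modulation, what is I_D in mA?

V_SG = V_DD − V_G = 9.27 − 6.44 = 2.83 V, so V_ov = 2.83 − 1.44 = 1.39 V.
k_p = μ_pC_ox · (W/L) = 2.152 mA/V².
Assume saturation: I_D = ½ k_p V_ov² = 0.5 × 2.152 × 1.39² = 2.08 mA, giving V_SD = V_DD − I_D R_D = 9.27 − 2.08 × 9.35 = -10.2 V.
But -10.2 V < V_ov = 1.39 V, so the device is actually in triode.
In triode I_D = k_p[V_ov V_SD − ½ V_SD²] and I_D = (V_DD − V_SD)/R_D. Equating: 10.1 V_SD² − 28.97 V_SD + 9.27 = 0, giving V_SD = 0.367 V (the root below V_ov).
I_D = (9.27 − 0.367) / 9.35 = 0.952 mA.

I_D = 0.952 mA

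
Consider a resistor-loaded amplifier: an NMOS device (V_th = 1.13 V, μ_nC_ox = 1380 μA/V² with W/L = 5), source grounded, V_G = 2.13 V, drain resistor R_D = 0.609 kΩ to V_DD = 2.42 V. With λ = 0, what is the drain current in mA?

I_D = 2.95 mA

V_GS = V_G = 2.13 V, so V_ov = 2.13 − 1.13 = 1 V.
k_n = μ_nC_ox · (W/L) = 6.9 mA/V².
Assume saturation: I_D = ½ k_n V_ov² = 0.5 × 6.9 × 1² = 3.45 mA, giving V_DS = V_DD − I_D R_D = 2.42 − 3.45 × 0.609 = 0.319 V.
But 0.319 V < V_ov = 1 V, so the device is actually in triode.
In triode I_D = k_n[V_ov V_DS − ½ V_DS²] and I_D = (V_DD − V_DS)/R_D. Equating: 2.1 V_DS² − 5.202 V_DS + 2.42 = 0, giving V_DS = 0.621 V (the root below V_ov).
I_D = (2.42 − 0.621) / 0.609 = 2.95 mA.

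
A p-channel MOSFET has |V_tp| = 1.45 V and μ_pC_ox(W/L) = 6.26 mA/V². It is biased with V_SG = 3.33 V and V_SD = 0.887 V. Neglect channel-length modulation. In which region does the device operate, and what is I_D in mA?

V_ov = V_SG − |V_tp| = 3.33 − 1.45 = 1.88 V.
Since V_SD = 0.887 V < V_ov = 1.88 V, the device is in the triode region.
I_D = k_p [V_ov · V_SD − ½ V_SD²] = 6.26 × [1.88 × 0.887 − 0.5 × 0.887²] = 7.98 mA.

Triode; I_D = 7.98 mA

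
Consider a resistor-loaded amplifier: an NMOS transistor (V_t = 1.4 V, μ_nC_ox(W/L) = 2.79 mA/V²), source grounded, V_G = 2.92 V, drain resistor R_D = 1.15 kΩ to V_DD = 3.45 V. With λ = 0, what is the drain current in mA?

V_GS = V_G = 2.92 V, so V_ov = 2.92 − 1.4 = 1.52 V.
Assume saturation: I_D = ½ k_n V_ov² = 0.5 × 2.79 × 1.52² = 3.22 mA, giving V_DS = V_DD − I_D R_D = 3.45 − 3.22 × 1.15 = -0.256 V.
But -0.256 V < V_ov = 1.52 V, so the device is actually in triode.
In triode I_D = k_n[V_ov V_DS − ½ V_DS²] and I_D = (V_DD − V_DS)/R_D. Equating: 1.6 V_DS² − 5.877 V_DS + 3.45 = 0, giving V_DS = 0.734 V (the root below V_ov).
I_D = (3.45 − 0.734) / 1.15 = 2.36 mA.

I_D = 2.36 mA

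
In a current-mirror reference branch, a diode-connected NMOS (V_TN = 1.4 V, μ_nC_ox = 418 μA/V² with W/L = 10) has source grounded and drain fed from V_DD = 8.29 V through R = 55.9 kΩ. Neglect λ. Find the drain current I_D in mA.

With gate tied to drain, V_GS = V_DS ≥ V_GS − V_TN, so the device is in saturation.
k_n = μ_nC_ox · (W/L) = 4.18 mA/V².
KCL at the drain: ½ k_n (V_GS − V_TN)² = (V_DD − V_GS)/R.
Let x = V_GS − 1.4. Then 117 x² + x − 6.89 = 0, giving x = 0.239 V (positive root), so V_GS = 1.64 V.
I_D = (V_DD − V_GS)/R = (8.29 − 1.64) / 55.9 = 0.119 mA.

I_D = 0.119 mA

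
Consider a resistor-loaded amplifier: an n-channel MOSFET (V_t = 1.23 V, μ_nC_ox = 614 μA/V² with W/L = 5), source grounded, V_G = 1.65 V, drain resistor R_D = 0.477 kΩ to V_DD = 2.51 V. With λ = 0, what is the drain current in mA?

I_D = 0.271 mA

V_GS = V_G = 1.65 V, so V_ov = 1.65 − 1.23 = 0.42 V.
k_n = μ_nC_ox · (W/L) = 3.07 mA/V².
Assume saturation: I_D = ½ k_n V_ov² = 0.5 × 3.07 × 0.42² = 0.271 mA, giving V_DS = V_DD − I_D R_D = 2.51 − 0.271 × 0.477 = 2.38 V.
V_DS = 2.38 V ≥ V_ov = 0.42 V, confirming saturation.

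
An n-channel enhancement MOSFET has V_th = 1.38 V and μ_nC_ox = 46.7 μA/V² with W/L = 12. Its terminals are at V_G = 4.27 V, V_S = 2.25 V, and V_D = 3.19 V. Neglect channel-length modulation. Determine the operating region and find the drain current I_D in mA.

V_GS = V_G − V_S = 4.27 − 2.25 = 2.02 V; V_DS = V_D − V_S = 3.19 − 2.25 = 0.94 V.
k_n = μ_nC_ox · (W/L) = 0.5604 mA/V².
V_ov = V_GS − V_th = 2.02 − 1.38 = 0.64 V.
Since V_DS = 0.94 V ≥ V_ov = 0.64 V, the device is in saturation.
I_D = ½ k_n V_ov² = 0.5 × 0.5604 × 0.64² = 0.115 mA.

Saturation; I_D = 0.115 mA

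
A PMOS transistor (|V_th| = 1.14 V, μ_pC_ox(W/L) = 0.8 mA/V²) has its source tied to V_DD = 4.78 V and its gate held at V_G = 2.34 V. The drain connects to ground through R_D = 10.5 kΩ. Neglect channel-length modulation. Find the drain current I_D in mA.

I_D = 0.409 mA

V_SG = V_DD − V_G = 4.78 − 2.34 = 2.44 V, so V_ov = 2.44 − 1.14 = 1.3 V.
Assume saturation: I_D = ½ k_p V_ov² = 0.5 × 0.8 × 1.3² = 0.676 mA, giving V_SD = V_DD − I_D R_D = 4.78 − 0.676 × 10.5 = -2.32 V.
But -2.32 V < V_ov = 1.3 V, so the device is actually in triode.
In triode I_D = k_p[V_ov V_SD − ½ V_SD²] and I_D = (V_DD − V_SD)/R_D. Equating: 4.2 V_SD² − 11.92 V_SD + 4.78 = 0, giving V_SD = 0.483 V (the root below V_ov).
I_D = (4.78 − 0.483) / 10.5 = 0.409 mA.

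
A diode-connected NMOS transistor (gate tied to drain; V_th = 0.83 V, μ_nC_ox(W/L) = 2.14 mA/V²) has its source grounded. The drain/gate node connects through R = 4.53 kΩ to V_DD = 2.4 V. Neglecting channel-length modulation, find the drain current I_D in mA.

With gate tied to drain, V_GS = V_DS ≥ V_GS − V_th, so the device is in saturation.
KCL at the drain: ½ k_n (V_GS − V_th)² = (V_DD − V_GS)/R.
Let x = V_GS − 0.83. Then 4.85 x² + x − 1.57 = 0, giving x = 0.475 V (positive root), so V_GS = 1.31 V.
I_D = (V_DD − V_GS)/R = (2.4 − 1.31) / 4.53 = 0.242 mA.

I_D = 0.242 mA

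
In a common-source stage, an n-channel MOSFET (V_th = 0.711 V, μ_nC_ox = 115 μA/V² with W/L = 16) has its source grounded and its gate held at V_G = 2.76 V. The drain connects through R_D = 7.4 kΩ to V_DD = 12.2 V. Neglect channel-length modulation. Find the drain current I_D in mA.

I_D = 1.58 mA

V_GS = V_G = 2.76 V, so V_ov = 2.76 − 0.711 = 2.05 V.
k_n = μ_nC_ox · (W/L) = 1.84 mA/V².
Assume saturation: I_D = ½ k_n V_ov² = 0.5 × 1.84 × 2.05² = 3.86 mA, giving V_DS = V_DD − I_D R_D = 12.2 − 3.86 × 7.4 = -16.4 V.
But -16.4 V < V_ov = 2.05 V, so the device is actually in triode.
In triode I_D = k_n[V_ov V_DS − ½ V_DS²] and I_D = (V_DD − V_DS)/R_D. Equating: 6.81 V_DS² − 28.9 V_DS + 12.2 = 0, giving V_DS = 0.475 V (the root below V_ov).
I_D = (12.2 − 0.475) / 7.4 = 1.58 mA.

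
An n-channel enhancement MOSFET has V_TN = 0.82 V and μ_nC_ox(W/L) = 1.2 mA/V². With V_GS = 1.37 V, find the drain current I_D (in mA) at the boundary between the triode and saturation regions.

I_D = 0.182 mA

At the boundary V_DS = V_ov = V_GS − V_TN = 1.37 − 0.82 = 0.55 V.
I_D = ½ k_n V_ov² = 0.5 × 1.2 × 0.55² = 0.182 mA.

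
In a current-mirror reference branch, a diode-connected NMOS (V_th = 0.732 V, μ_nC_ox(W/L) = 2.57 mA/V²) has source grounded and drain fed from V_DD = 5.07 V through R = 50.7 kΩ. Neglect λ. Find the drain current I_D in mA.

I_D = 0.0806 mA

With gate tied to drain, V_GS = V_DS ≥ V_GS − V_th, so the device is in saturation.
KCL at the drain: ½ k_n (V_GS − V_th)² = (V_DD − V_GS)/R.
Let x = V_GS − 0.732. Then 65.1 x² + x − 4.338 = 0, giving x = 0.25 V (positive root), so V_GS = 0.982 V.
I_D = (V_DD − V_GS)/R = (5.07 − 0.982) / 50.7 = 0.0806 mA.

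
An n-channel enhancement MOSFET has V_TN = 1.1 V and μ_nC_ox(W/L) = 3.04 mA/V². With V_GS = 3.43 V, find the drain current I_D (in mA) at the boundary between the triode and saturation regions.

I_D = 8.25 mA

At the boundary V_DS = V_ov = V_GS − V_TN = 3.43 − 1.1 = 2.33 V.
I_D = ½ k_n V_ov² = 0.5 × 3.04 × 2.33² = 8.25 mA.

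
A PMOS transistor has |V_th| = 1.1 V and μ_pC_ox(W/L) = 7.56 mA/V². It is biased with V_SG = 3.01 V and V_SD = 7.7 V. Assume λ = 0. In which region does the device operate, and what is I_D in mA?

V_ov = V_SG − |V_th| = 3.01 − 1.1 = 1.91 V.
Since V_SD = 7.7 V ≥ V_ov = 1.91 V, the device is in saturation.
I_D = ½ k_p V_ov² = 0.5 × 7.56 × 1.91² = 13.8 mA.

Saturation; I_D = 13.8 mA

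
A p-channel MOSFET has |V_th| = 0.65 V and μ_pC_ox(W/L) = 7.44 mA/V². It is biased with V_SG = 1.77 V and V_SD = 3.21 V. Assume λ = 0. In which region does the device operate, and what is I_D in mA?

Saturation; I_D = 4.67 mA

V_ov = V_SG − |V_th| = 1.77 − 0.65 = 1.12 V.
Since V_SD = 3.21 V ≥ V_ov = 1.12 V, the device is in saturation.
I_D = ½ k_p V_ov² = 0.5 × 7.44 × 1.12² = 4.67 mA.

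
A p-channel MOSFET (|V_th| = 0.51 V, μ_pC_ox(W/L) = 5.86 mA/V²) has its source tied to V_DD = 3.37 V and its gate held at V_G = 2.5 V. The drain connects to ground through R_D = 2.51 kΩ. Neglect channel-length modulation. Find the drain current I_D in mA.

V_SG = V_DD − V_G = 3.37 − 2.5 = 0.87 V, so V_ov = 0.87 − 0.51 = 0.36 V.
Assume saturation: I_D = ½ k_p V_ov² = 0.5 × 5.86 × 0.36² = 0.38 mA, giving V_SD = V_DD − I_D R_D = 3.37 − 0.38 × 2.51 = 2.42 V.
V_SD = 2.42 V ≥ V_ov = 0.36 V, confirming saturation.

I_D = 0.380 mA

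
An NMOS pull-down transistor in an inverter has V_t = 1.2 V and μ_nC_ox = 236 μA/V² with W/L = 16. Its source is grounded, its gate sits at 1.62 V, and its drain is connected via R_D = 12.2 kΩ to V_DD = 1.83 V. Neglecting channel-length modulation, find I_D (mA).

I_D = 0.142 mA

V_GS = V_G = 1.62 V, so V_ov = 1.62 − 1.2 = 0.42 V.
k_n = μ_nC_ox · (W/L) = 3.776 mA/V².
Assume saturation: I_D = ½ k_n V_ov² = 0.5 × 3.776 × 0.42² = 0.333 mA, giving V_DS = V_DD − I_D R_D = 1.83 − 0.333 × 12.2 = -2.23 V.
But -2.23 V < V_ov = 0.42 V, so the device is actually in triode.
In triode I_D = k_n[V_ov V_DS − ½ V_DS²] and I_D = (V_DD − V_DS)/R_D. Equating: 23 V_DS² − 20.35 V_DS + 1.83 = 0, giving V_DS = 0.102 V (the root below V_ov).
I_D = (1.83 − 0.102) / 12.2 = 0.142 mA.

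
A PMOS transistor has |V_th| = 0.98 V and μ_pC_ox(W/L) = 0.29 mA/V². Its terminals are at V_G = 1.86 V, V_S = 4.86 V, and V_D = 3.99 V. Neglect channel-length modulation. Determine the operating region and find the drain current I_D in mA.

Triode; I_D = 0.400 mA

V_SG = V_S − V_G = 4.86 − 1.86 = 3 V; V_SD = V_S − V_D = 4.86 − 3.99 = 0.87 V.
V_ov = V_SG − |V_th| = 3 − 0.98 = 2.02 V.
Since V_SD = 0.87 V < V_ov = 2.02 V, the device is in the triode region.
I_D = k_p [V_ov · V_SD − ½ V_SD²] = 0.29 × [2.02 × 0.87 − 0.5 × 0.87²] = 0.4 mA.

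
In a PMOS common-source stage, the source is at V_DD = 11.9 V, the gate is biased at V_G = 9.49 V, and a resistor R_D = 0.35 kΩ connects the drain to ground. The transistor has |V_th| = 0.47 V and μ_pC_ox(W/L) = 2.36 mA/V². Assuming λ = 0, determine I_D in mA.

V_SG = V_DD − V_G = 11.9 − 9.49 = 2.41 V, so V_ov = 2.41 − 0.47 = 1.94 V.
Assume saturation: I_D = ½ k_p V_ov² = 0.5 × 2.36 × 1.94² = 4.44 mA, giving V_SD = V_DD − I_D R_D = 11.9 − 4.44 × 0.35 = 10.3 V.
V_SD = 10.3 V ≥ V_ov = 1.94 V, confirming saturation.

I_D = 4.44 mA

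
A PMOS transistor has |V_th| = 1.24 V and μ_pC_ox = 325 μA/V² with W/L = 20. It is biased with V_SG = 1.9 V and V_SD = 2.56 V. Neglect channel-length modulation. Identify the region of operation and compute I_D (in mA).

Saturation; I_D = 1.42 mA

k_p = μ_pC_ox · (W/L) = 6.5 mA/V².
V_ov = V_SG − |V_th| = 1.9 − 1.24 = 0.66 V.
Since V_SD = 2.56 V ≥ V_ov = 0.66 V, the device is in saturation.
I_D = ½ k_p V_ov² = 0.5 × 6.5 × 0.66² = 1.42 mA.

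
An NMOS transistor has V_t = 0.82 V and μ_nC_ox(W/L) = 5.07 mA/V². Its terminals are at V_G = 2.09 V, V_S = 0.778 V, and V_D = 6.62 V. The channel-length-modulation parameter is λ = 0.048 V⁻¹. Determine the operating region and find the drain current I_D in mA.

V_GS = V_G − V_S = 2.09 − 0.778 = 1.31 V; V_DS = V_D − V_S = 6.62 − 0.778 = 5.84 V.
V_ov = V_GS − V_t = 1.31 − 0.82 = 0.492 V.
Since V_DS = 5.84 V ≥ V_ov = 0.492 V, the device is in saturation.
I_D = ½ k_n V_ov² (1 + λ V_DS) = 0.5 × 5.07 × 0.492² × (1 + 0.048 × 5.84) = 0.786 mA.

Saturation; I_D = 0.786 mA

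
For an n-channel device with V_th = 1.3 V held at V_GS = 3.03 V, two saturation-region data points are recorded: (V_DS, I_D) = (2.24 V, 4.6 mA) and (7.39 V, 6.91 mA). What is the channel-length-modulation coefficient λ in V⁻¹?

With V_GS fixed, I_D ∝ (1 + λ V_DS) in saturation, so I_D2/I_D1 = (1 + λ V_DS2)/(1 + λ V_DS1).
6.91/4.6 = 1.502 = (1 + 7.39 λ)/(1 + 2.24 λ).
Solving: λ (I_D1 V_DS2 − I_D2 V_DS1) = I_D2 − I_D1, so λ = (6.91 − 4.6) / (4.6 × 7.39 − 6.91 × 2.24) = 2.31 / 18.5 = 0.125 V⁻¹.

λ = 0.125 V⁻¹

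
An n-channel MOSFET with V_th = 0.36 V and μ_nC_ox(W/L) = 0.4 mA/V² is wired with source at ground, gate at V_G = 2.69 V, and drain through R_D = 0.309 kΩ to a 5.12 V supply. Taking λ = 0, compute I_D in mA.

V_GS = V_G = 2.69 V, so V_ov = 2.69 − 0.36 = 2.33 V.
Assume saturation: I_D = ½ k_n V_ov² = 0.5 × 0.4 × 2.33² = 1.09 mA, giving V_DS = V_DD − I_D R_D = 5.12 − 1.09 × 0.309 = 4.78 V.
V_DS = 4.78 V ≥ V_ov = 2.33 V, confirming saturation.

I_D = 1.09 mA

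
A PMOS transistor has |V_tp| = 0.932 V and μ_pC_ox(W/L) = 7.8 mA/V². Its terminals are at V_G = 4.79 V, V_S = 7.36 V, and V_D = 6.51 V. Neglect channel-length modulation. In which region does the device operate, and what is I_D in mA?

Triode; I_D = 8.04 mA

V_SG = V_S − V_G = 7.36 − 4.79 = 2.57 V; V_SD = V_S − V_D = 7.36 − 6.51 = 0.85 V.
V_ov = V_SG − |V_tp| = 2.57 − 0.932 = 1.64 V.
Since V_SD = 0.85 V < V_ov = 1.64 V, the device is in the triode region.
I_D = k_p [V_ov · V_SD − ½ V_SD²] = 7.8 × [1.64 × 0.85 − 0.5 × 0.85²] = 8.04 mA.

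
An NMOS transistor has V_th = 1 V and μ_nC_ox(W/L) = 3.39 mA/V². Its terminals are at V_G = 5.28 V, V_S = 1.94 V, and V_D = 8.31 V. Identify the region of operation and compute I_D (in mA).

Saturation; I_D = 9.28 mA

V_GS = V_G − V_S = 5.28 − 1.94 = 3.34 V; V_DS = V_D − V_S = 8.31 − 1.94 = 6.37 V.
V_ov = V_GS − V_th = 3.34 − 1 = 2.34 V.
Since V_DS = 6.37 V ≥ V_ov = 2.34 V, the device is in saturation.
I_D = ½ k_n V_ov² = 0.5 × 3.39 × 2.34² = 9.28 mA.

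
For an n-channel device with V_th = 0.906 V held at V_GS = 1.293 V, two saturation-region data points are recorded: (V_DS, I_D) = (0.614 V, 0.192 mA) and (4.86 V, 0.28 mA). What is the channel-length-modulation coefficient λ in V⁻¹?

λ = 0.116 V⁻¹

With V_GS fixed, I_D ∝ (1 + λ V_DS) in saturation, so I_D2/I_D1 = (1 + λ V_DS2)/(1 + λ V_DS1).
0.28/0.192 = 1.458 = (1 + 4.86 λ)/(1 + 0.614 λ).
Solving: λ (I_D1 V_DS2 − I_D2 V_DS1) = I_D2 − I_D1, so λ = (0.28 − 0.192) / (0.192 × 4.86 − 0.28 × 0.614) = 0.088 / 0.761 = 0.116 V⁻¹.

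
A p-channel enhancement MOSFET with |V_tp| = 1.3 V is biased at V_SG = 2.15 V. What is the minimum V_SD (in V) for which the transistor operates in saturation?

V_SD,sat = 0.850 V

The boundary between triode and saturation is V_SD = V_SG − |V_tp| = V_ov.
V_ov = 2.15 − 1.3 = 0.85 V.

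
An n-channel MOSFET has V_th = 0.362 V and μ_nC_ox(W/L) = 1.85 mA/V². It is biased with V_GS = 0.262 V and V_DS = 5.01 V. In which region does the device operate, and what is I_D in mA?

Cutoff; I_D = 0 mA

V_GS = 0.262 V < V_th = 0.362 V, so the transistor is in cutoff.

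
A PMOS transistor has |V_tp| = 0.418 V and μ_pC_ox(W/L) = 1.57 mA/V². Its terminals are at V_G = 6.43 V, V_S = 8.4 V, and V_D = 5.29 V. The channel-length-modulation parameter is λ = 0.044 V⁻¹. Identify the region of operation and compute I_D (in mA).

Saturation; I_D = 2.15 mA

V_SG = V_S − V_G = 8.4 − 6.43 = 1.97 V; V_SD = V_S − V_D = 8.4 − 5.29 = 3.11 V.
V_ov = V_SG − |V_tp| = 1.97 − 0.418 = 1.55 V.
Since V_SD = 3.11 V ≥ V_ov = 1.55 V, the device is in saturation.
I_D = ½ k_p V_ov² (1 + λ V_SD) = 0.5 × 1.57 × 1.55² × (1 + 0.044 × 3.11) = 2.15 mA.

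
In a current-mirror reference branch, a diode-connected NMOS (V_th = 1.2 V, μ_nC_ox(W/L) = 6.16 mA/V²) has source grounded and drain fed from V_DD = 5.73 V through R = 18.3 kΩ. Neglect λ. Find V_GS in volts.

With gate tied to drain, V_GS = V_DS ≥ V_GS − V_th, so the device is in saturation.
KCL at the drain: ½ k_n (V_GS − V_th)² = (V_DD − V_GS)/R.
Let x = V_GS − 1.2. Then 56.4 x² + x − 4.53 = 0, giving x = 0.275 V (positive root), so V_GS = 1.47 V.
I_D = (V_DD − V_GS)/R = (5.73 − 1.47) / 18.3 = 0.233 mA.

V_GS = 1.47 V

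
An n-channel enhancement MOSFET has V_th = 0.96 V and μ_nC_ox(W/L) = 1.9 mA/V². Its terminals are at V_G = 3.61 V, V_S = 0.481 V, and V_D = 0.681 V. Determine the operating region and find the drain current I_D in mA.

Triode; I_D = 0.786 mA

V_GS = V_G − V_S = 3.61 − 0.481 = 3.13 V; V_DS = V_D − V_S = 0.681 − 0.481 = 0.2 V.
V_ov = V_GS − V_th = 3.13 − 0.96 = 2.17 V.
Since V_DS = 0.2 V < V_ov = 2.17 V, the device is in the triode region.
I_D = k_n [V_ov · V_DS − ½ V_DS²] = 1.9 × [2.17 × 0.2 − 0.5 × 0.2²] = 0.786 mA.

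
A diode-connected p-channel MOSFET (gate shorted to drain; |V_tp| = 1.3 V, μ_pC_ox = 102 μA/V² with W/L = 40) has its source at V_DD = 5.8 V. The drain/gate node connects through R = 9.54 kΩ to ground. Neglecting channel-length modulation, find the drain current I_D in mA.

I_D = 0.424 mA

With gate tied to drain, V_SG = V_SD ≥ V_SG − |V_tp|, so the device is in saturation.
k_p = μ_pC_ox · (W/L) = 4.08 mA/V².
KCL at the drain: ½ k_p (V_SG − |V_tp|)² = (V_DD − V_SG)/R.
Let x = V_SG − 1.3. Then 19.5 x² + x − 4.5 = 0, giving x = 0.456 V (positive root), so V_SG = 1.76 V.
I_D = (V_DD − V_SG)/R = (5.8 − 1.76) / 9.54 = 0.424 mA.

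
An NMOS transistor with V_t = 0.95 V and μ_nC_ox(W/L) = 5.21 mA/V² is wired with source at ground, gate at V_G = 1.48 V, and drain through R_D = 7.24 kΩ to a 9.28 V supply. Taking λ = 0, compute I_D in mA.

I_D = 0.732 mA

V_GS = V_G = 1.48 V, so V_ov = 1.48 − 0.95 = 0.53 V.
Assume saturation: I_D = ½ k_n V_ov² = 0.5 × 5.21 × 0.53² = 0.732 mA, giving V_DS = V_DD − I_D R_D = 9.28 − 0.732 × 7.24 = 3.98 V.
V_DS = 3.98 V ≥ V_ov = 0.53 V, confirming saturation.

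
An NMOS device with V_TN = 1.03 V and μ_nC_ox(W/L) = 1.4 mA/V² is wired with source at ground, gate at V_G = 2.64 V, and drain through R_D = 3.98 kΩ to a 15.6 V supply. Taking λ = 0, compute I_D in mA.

I_D = 1.81 mA

V_GS = V_G = 2.64 V, so V_ov = 2.64 − 1.03 = 1.61 V.
Assume saturation: I_D = ½ k_n V_ov² = 0.5 × 1.4 × 1.61² = 1.81 mA, giving V_DS = V_DD − I_D R_D = 15.6 − 1.81 × 3.98 = 8.38 V.
V_DS = 8.38 V ≥ V_ov = 1.61 V, confirming saturation.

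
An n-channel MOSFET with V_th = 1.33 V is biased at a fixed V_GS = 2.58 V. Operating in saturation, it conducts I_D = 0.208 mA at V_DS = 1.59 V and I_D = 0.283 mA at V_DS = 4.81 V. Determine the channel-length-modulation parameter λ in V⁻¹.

λ = 0.136 V⁻¹

With V_GS fixed, I_D ∝ (1 + λ V_DS) in saturation, so I_D2/I_D1 = (1 + λ V_DS2)/(1 + λ V_DS1).
0.283/0.208 = 1.361 = (1 + 4.81 λ)/(1 + 1.59 λ).
Solving: λ (I_D1 V_DS2 − I_D2 V_DS1) = I_D2 − I_D1, so λ = (0.283 − 0.208) / (0.208 × 4.81 − 0.283 × 1.59) = 0.075 / 0.551 = 0.136 V⁻¹.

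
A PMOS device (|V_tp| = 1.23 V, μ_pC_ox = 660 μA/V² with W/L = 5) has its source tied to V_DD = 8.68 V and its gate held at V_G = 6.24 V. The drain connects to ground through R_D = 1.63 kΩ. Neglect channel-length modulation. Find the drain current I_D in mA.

V_SG = V_DD − V_G = 8.68 − 6.24 = 2.44 V, so V_ov = 2.44 − 1.23 = 1.21 V.
k_p = μ_pC_ox · (W/L) = 3.3 mA/V².
Assume saturation: I_D = ½ k_p V_ov² = 0.5 × 3.3 × 1.21² = 2.42 mA, giving V_SD = V_DD − I_D R_D = 8.68 − 2.42 × 1.63 = 4.74 V.
V_SD = 4.74 V ≥ V_ov = 1.21 V, confirming saturation.

I_D = 2.42 mA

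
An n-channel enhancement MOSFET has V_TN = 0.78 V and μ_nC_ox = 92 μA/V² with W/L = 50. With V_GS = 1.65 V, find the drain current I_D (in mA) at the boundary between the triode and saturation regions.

At the boundary V_DS = V_ov = V_GS − V_TN = 1.65 − 0.78 = 0.87 V.
k_n = μ_nC_ox · (W/L) = 4.6 mA/V².
I_D = ½ k_n V_ov² = 0.5 × 4.6 × 0.87² = 1.74 mA.

I_D = 1.74 mA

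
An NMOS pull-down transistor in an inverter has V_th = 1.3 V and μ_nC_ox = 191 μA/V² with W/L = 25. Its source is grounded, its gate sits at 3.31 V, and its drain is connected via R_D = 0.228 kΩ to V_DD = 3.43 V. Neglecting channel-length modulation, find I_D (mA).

I_D = 8.82 mA

V_GS = V_G = 3.31 V, so V_ov = 3.31 − 1.3 = 2.01 V.
k_n = μ_nC_ox · (W/L) = 4.775 mA/V².
Assume saturation: I_D = ½ k_n V_ov² = 0.5 × 4.775 × 2.01² = 9.65 mA, giving V_DS = V_DD − I_D R_D = 3.43 − 9.65 × 0.228 = 1.23 V.
But 1.23 V < V_ov = 2.01 V, so the device is actually in triode.
In triode I_D = k_n[V_ov V_DS − ½ V_DS²] and I_D = (V_DD − V_DS)/R_D. Equating: 0.544 V_DS² − 3.188 V_DS + 3.43 = 0, giving V_DS = 1.42 V (the root below V_ov).
I_D = (3.43 − 1.42) / 0.228 = 8.82 mA.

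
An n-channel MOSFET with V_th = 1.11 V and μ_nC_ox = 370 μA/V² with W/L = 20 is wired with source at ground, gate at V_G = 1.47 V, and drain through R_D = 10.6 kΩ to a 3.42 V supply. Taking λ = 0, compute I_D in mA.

I_D = 0.309 mA

V_GS = V_G = 1.47 V, so V_ov = 1.47 − 1.11 = 0.36 V.
k_n = μ_nC_ox · (W/L) = 7.4 mA/V².
Assume saturation: I_D = ½ k_n V_ov² = 0.5 × 7.4 × 0.36² = 0.48 mA, giving V_DS = V_DD − I_D R_D = 3.42 − 0.48 × 10.6 = -1.66 V.
But -1.66 V < V_ov = 0.36 V, so the device is actually in triode.
In triode I_D = k_n[V_ov V_DS − ½ V_DS²] and I_D = (V_DD − V_DS)/R_D. Equating: 39.2 V_DS² − 29.24 V_DS + 3.42 = 0, giving V_DS = 0.145 V (the root below V_ov).
I_D = (3.42 − 0.145) / 10.6 = 0.309 mA.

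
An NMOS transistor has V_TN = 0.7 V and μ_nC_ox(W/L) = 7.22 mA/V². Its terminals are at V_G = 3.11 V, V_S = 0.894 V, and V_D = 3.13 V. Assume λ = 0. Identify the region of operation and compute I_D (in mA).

Saturation; I_D = 8.30 mA

V_GS = V_G − V_S = 3.11 − 0.894 = 2.22 V; V_DS = V_D − V_S = 3.13 − 0.894 = 2.24 V.
V_ov = V_GS − V_TN = 2.22 − 0.7 = 1.52 V.
Since V_DS = 2.24 V ≥ V_ov = 1.52 V, the device is in saturation.
I_D = ½ k_n V_ov² = 0.5 × 7.22 × 1.52² = 8.3 mA.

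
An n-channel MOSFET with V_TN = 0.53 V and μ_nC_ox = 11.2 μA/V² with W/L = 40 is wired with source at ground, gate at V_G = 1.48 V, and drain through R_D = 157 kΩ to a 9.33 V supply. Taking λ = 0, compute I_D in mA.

I_D = 0.0585 mA

V_GS = V_G = 1.48 V, so V_ov = 1.48 − 0.53 = 0.95 V.
k_n = μ_nC_ox · (W/L) = 0.448 mA/V².
Assume saturation: I_D = ½ k_n V_ov² = 0.5 × 0.448 × 0.95² = 0.202 mA, giving V_DS = V_DD − I_D R_D = 9.33 − 0.202 × 157 = -22.4 V.
But -22.4 V < V_ov = 0.95 V, so the device is actually in triode.
In triode I_D = k_n[V_ov V_DS − ½ V_DS²] and I_D = (V_DD − V_DS)/R_D. Equating: 35.2 V_DS² − 67.82 V_DS + 9.33 = 0, giving V_DS = 0.149 V (the root below V_ov).
I_D = (9.33 − 0.149) / 157 = 0.0585 mA.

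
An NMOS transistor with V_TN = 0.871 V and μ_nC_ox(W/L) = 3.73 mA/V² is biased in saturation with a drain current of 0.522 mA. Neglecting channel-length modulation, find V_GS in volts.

V_GS = 1.40 V

In saturation I_D = ½ k_n (V_GS − V_TN)², so V_GS − V_TN = √(2 I_D / k_n) = √(2 × 0.522 / 3.73) = 0.529 V.
V_GS = 0.871 + 0.529 = 1.4 V.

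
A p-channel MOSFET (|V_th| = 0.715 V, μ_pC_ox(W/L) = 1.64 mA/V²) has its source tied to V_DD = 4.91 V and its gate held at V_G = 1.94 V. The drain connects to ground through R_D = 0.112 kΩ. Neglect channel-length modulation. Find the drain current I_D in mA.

I_D = 4.17 mA

V_SG = V_DD − V_G = 4.91 − 1.94 = 2.97 V, so V_ov = 2.97 − 0.715 = 2.26 V.
Assume saturation: I_D = ½ k_p V_ov² = 0.5 × 1.64 × 2.26² = 4.17 mA, giving V_SD = V_DD − I_D R_D = 4.91 − 4.17 × 0.112 = 4.44 V.
V_SD = 4.44 V ≥ V_ov = 2.26 V, confirming saturation.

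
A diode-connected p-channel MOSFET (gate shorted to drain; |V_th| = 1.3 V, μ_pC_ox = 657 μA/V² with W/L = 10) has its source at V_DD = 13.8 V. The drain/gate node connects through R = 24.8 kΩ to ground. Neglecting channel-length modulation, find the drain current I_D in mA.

I_D = 0.488 mA

With gate tied to drain, V_SG = V_SD ≥ V_SG − |V_th|, so the device is in saturation.
k_p = μ_pC_ox · (W/L) = 6.57 mA/V².
KCL at the drain: ½ k_p (V_SG − |V_th|)² = (V_DD − V_SG)/R.
Let x = V_SG − 1.3. Then 81.5 x² + x − 12.5 = 0, giving x = 0.386 V (positive root), so V_SG = 1.69 V.
I_D = (V_DD − V_SG)/R = (13.8 − 1.69) / 24.8 = 0.488 mA.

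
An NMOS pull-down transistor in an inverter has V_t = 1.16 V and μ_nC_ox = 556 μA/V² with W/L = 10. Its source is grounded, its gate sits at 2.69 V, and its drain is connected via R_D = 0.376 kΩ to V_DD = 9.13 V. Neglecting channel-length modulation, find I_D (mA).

I_D = 6.51 mA

V_GS = V_G = 2.69 V, so V_ov = 2.69 − 1.16 = 1.53 V.
k_n = μ_nC_ox · (W/L) = 5.56 mA/V².
Assume saturation: I_D = ½ k_n V_ov² = 0.5 × 5.56 × 1.53² = 6.51 mA, giving V_DS = V_DD − I_D R_D = 9.13 − 6.51 × 0.376 = 6.68 V.
V_DS = 6.68 V ≥ V_ov = 1.53 V, confirming saturation.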